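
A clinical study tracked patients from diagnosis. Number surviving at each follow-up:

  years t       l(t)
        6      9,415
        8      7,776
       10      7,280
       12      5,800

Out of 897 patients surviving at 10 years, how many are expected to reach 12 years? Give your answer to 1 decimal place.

The relevant probability is 5,800/7,280 = 0.796703.
Expected number = 897 × 0.796703 = 714.6.

714.6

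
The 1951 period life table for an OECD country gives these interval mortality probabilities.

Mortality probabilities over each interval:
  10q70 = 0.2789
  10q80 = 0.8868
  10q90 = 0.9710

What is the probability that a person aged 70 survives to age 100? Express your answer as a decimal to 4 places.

0.0024

Chaining the interval survival probabilities: (1 − 0.2789) × (1 − 0.8868) × (1 − 0.9710).
= 0.7211 × 0.1132 × 0.0290 = 0.002367.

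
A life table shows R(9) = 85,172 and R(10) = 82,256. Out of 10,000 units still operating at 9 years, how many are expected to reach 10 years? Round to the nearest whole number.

The relevant probability is 82,256/85,172 = 0.965763.
Expected number = 10,000 × 0.965763 = 9658.

9658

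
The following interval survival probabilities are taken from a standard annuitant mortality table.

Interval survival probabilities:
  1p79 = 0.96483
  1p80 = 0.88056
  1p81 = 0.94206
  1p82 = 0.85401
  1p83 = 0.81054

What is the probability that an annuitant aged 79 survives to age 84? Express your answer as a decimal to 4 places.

5p79 = 0.96483 × 0.88056 × 0.94206 × 0.85401 × 0.81054.
= 0.554020.

0.5540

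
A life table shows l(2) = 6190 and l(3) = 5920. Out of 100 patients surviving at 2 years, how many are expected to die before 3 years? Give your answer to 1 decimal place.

The relevant probability is 1 − 5920/6190 = 0.043619.
Expected number = 100 × 0.043619 = 4.4.

4.4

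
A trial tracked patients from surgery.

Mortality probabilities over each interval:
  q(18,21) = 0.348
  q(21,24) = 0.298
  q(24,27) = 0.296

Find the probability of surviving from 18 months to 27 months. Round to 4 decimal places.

0.3222

P(survive 18→27) = (1 − 0.348) × (1 − 0.298) × (1 − 0.296).
= 0.652 × 0.702 × 0.704 = 0.322224.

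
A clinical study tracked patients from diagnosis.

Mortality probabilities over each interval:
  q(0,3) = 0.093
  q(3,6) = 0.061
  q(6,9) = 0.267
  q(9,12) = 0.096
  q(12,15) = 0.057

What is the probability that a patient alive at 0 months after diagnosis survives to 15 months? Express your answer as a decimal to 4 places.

Chaining the interval survival probabilities: (1 − 0.093) × (1 − 0.061) × (1 − 0.267) × (1 − 0.096) × (1 − 0.057).
= 0.907 × 0.939 × 0.733 × 0.904 × 0.943 = 0.532178.

0.5322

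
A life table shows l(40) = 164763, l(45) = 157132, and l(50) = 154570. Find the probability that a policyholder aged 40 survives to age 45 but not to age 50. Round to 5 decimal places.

0.01555

This is the probability of reaching 45 but not 50, conditional on being alive at 40: (l(45) − l(50)) / l(40).
= (157132 − 154570) / 164763 = 2562 / 164763 = 0.015550.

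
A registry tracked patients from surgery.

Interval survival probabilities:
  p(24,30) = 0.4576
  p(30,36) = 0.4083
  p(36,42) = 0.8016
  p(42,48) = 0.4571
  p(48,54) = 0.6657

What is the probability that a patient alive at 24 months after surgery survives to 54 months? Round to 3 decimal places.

0.046

Survival from 24 to 54 is the product of surviving each interval: 0.4576 × 0.4083 × 0.8016 × 0.4571 × 0.6657.
= 0.045574.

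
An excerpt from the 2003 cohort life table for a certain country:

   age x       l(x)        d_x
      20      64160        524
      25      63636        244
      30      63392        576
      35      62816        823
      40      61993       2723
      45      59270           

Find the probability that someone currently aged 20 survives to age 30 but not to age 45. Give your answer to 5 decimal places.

0.06425

This is the probability of reaching 30 but not 45, conditional on being alive at 20: (l(30) − l(45)) / l(20).
= (63392 − 59270) / 64160 = 4122 / 64160 = 0.064246.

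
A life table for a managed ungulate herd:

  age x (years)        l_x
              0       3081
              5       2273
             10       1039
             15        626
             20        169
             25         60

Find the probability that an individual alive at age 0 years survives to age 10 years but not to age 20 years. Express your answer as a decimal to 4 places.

0.2824

This is the probability of reaching 10 but not 20, conditional on being alive at 0: (l_10 − l_20) / l_0.
= (1039 − 169) / 3081 = 870 / 3081 = 0.282376.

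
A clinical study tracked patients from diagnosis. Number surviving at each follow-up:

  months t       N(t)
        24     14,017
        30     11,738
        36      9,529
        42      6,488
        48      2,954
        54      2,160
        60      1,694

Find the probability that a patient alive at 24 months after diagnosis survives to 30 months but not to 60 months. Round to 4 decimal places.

This is the probability of reaching 30 but not 60, conditional on being alive at 24: (N(30) − N(60)) / N(24).
= (11,738 − 1,694) / 14,017 = 10,044 / 14,017 = 0.716558.

0.7166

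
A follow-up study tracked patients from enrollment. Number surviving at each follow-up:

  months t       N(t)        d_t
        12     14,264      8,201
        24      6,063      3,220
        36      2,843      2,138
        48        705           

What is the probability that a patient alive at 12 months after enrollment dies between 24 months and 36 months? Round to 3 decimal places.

This is the probability of reaching 24 but not 36, conditional on being alive at 12: (N(24) − N(36)) / N(12).
= (6,063 − 2,843) / 14,264 = 3,220 / 14,264 = 0.225743.

0.226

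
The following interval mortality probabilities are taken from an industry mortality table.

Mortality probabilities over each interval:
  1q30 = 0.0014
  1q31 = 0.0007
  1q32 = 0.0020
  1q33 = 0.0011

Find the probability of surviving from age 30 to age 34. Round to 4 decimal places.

Survival from 30 to 34 is the product of surviving each interval: (1 − 0.0014) × (1 − 0.0007) × (1 − 0.0020) × (1 − 0.0011).
= 0.9986 × 0.9993 × 0.9980 × 0.9989 = 0.994810.

0.9948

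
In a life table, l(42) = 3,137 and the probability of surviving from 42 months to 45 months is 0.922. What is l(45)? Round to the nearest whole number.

l(45) = l(42) × p = 3,137 × 0.922 = 2892.

2892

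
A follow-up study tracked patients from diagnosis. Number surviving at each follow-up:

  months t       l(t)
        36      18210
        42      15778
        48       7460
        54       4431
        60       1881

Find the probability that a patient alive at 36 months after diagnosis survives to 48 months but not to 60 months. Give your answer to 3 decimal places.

0.306

This is the probability of reaching 48 but not 60, conditional on being alive at 36: (l(48) − l(60)) / l(36).
= (7460 − 1881) / 18210 = 5579 / 18210 = 0.306370.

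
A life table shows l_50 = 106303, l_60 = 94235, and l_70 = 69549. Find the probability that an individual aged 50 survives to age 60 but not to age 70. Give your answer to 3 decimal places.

0.232

We want 10|10q50 = (l_60 − l_70)/l_50.
This is the probability of reaching 60 but not 70, conditional on being alive at 50: (l_60 − l_70) / l_50.
= (94235 − 69549) / 106303 = 24686 / 106303 = 0.232223.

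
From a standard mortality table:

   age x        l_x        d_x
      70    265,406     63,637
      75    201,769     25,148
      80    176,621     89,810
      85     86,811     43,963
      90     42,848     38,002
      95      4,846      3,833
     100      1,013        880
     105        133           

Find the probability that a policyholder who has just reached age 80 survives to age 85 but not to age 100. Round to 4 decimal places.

We want 5|15q80 = (l_85 − l_100)/l_80.
This is the probability of reaching 85 but not 100, conditional on being alive at 80: (l_85 − l_100) / l_80.
= (86,811 − 1,013) / 176,621 = 85,798 / 176,621 = 0.485775.

0.4858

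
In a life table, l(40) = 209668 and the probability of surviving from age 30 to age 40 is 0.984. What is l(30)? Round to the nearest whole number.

213077

l(30) = l(40) / p = 209668 / 0.984 = 213077.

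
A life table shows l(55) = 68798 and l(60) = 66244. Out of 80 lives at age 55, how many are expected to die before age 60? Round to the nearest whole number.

The relevant probability is 1 − 66244/68798 = 0.037123.
Expected number = 80 × 0.037123 = 3.

3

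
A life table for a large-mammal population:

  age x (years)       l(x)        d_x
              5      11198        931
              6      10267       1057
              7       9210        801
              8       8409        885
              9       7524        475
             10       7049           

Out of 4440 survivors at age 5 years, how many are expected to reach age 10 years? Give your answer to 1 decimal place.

2794.9

The relevant probability is 7049/11198 = 0.629487.
Expected number = 4440 × 0.629487 = 2794.9.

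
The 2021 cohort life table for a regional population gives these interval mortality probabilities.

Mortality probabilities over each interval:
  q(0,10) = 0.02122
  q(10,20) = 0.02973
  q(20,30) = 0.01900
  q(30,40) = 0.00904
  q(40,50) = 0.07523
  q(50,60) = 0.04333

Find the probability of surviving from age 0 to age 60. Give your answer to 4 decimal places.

The overall survival probability is (1 − 0.02122) × (1 − 0.02973) × (1 − 0.01900) × (1 − 0.00904) × (1 − 0.07523) × (1 − 0.04333).
= 0.97878 × 0.97027 × 0.98100 × 0.99096 × 0.92477 × 0.95667 = 0.816768.

0.8168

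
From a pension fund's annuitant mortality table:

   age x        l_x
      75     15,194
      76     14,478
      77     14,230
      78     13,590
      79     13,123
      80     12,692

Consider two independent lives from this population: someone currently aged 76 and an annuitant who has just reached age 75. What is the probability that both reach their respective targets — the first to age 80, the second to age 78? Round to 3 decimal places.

0.784

p₁ = l_80/l_76 = 12,692/14,478 = 0.876640; p₂ = l_78/l_75 = 13,590/15,194 = 0.894432.
P(both) = p₁ × p₂ = 0.876640 × 0.894432 = 0.784095.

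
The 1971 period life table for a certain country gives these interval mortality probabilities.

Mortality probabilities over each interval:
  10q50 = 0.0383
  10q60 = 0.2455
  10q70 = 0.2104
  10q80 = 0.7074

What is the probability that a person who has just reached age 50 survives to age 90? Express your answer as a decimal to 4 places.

0.1676

Survival from 50 to 90 is the product of surviving each interval: (1 − 0.0383) × (1 − 0.2455) × (1 − 0.2104) × (1 − 0.7074).
= 0.9617 × 0.7545 × 0.7896 × 0.2926 = 0.167641.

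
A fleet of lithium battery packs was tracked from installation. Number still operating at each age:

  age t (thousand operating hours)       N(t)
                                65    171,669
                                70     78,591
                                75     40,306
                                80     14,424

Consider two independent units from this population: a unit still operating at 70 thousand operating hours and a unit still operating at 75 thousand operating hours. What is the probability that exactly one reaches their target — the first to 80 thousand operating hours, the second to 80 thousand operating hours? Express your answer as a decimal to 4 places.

p₁ = N(80)/N(70) = 14,424/78,591 = 0.183532; p₂ = N(80)/N(75) = 14,424/40,306 = 0.357862.
P(exactly one) = p₁(1−p₂) + (1−p₁)p₂ = 0.117853 + 0.292183 = 0.410036.

0.4100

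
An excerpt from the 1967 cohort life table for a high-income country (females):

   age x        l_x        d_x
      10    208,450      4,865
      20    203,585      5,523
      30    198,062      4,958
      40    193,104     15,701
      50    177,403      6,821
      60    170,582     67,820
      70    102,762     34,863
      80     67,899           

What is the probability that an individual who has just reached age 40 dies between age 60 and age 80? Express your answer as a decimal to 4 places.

0.5317

We want 20|20q40 = (l_60 − l_80)/l_40.
This is the probability of reaching 60 but not 80, conditional on being alive at 40: (l_60 − l_80) / l_40.
= (170,582 − 67,899) / 193,104 = 102,683 / 193,104 = 0.531750.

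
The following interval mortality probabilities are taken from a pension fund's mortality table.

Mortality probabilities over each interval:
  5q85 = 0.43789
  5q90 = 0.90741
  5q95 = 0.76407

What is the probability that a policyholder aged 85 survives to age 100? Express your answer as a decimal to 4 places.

The overall survival probability is (1 − 0.43789) × (1 − 0.90741) × (1 − 0.76407).
= 0.56211 × 0.09259 × 0.23593 = 0.012279.

0.0123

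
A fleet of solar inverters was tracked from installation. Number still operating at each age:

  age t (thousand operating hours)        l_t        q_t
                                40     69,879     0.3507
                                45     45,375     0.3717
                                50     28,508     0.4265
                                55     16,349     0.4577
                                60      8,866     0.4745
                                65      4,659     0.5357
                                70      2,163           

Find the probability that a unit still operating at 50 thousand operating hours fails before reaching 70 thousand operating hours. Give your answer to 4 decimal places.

0.9241

P(fail before 70 | operational at 50) = 1 − l_70/l_50 = 1 − 2,163/28,508 = (26,345)/28,508 = 0.924127.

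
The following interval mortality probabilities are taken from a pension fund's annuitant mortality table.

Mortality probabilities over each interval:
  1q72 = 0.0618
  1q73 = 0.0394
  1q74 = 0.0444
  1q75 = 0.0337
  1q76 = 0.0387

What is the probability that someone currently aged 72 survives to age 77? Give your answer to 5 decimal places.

0.79999

5p72 = (1 − 0.0618) × (1 − 0.0394) × (1 − 0.0444) × (1 − 0.0337) × (1 − 0.0387).
= 0.9382 × 0.9606 × 0.9556 × 0.9663 × 0.9613 = 0.799991.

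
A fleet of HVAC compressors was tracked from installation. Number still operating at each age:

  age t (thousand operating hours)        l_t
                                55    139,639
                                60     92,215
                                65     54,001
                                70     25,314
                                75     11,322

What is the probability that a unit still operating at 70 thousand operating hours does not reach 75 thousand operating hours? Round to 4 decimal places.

P(fail before 75 | operational at 70) = 1 − l_75/l_70 = 1 − 11,322/25,314 = (13,992)/25,314 = 0.552738.

0.5527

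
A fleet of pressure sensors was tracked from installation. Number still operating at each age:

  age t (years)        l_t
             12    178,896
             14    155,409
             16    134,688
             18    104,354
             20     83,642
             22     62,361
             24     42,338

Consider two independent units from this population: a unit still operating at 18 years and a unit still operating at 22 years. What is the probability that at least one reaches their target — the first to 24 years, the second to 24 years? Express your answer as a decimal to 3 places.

p₁ = l_24/l_18 = 42,338/104,354 = 0.405715; p₂ = l_24/l_22 = 42,338/62,361 = 0.678918.
P(at least one) = 1 − (1−p₁)(1−p₂) = 1 − 0.594285 × 0.321082 = 0.809186.

0.809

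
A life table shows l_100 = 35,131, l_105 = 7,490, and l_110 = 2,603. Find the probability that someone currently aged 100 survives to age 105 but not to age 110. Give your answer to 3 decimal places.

0.139

We want 5|5q100 = (l_105 − l_110)/l_100.
This is the probability of reaching 105 but not 110, conditional on being alive at 100: (l_105 − l_110) / l_100.
= (7,490 − 2,603) / 35,131 = 4,887 / 35,131 = 0.139108.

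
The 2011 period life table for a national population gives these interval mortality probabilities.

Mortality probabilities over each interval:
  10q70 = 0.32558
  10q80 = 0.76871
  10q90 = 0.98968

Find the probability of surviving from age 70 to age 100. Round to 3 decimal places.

0.002

The overall survival probability is (1 − 0.32558) × (1 − 0.76871) × (1 − 0.98968).
= 0.67442 × 0.23129 × 0.01032 = 0.001610.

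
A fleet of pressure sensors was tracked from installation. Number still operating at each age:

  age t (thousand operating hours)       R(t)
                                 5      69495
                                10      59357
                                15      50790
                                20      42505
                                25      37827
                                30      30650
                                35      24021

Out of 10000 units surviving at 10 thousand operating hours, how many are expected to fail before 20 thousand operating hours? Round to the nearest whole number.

The relevant probability is 1 − 42505/59357 = 0.283909.
Expected number = 10000 × 0.283909 = 2839.

2839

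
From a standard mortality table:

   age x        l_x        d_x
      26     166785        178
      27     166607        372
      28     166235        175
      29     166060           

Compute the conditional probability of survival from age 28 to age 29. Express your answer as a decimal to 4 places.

0.9989

We want 1p28 = l_29/l_28.
The conditional survival probability is l_29/l_28 = 166060/166235 = 0.998947.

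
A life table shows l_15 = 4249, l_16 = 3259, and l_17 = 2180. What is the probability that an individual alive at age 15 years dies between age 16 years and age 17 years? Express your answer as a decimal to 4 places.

0.2539

This is the probability of reaching 16 but not 17, conditional on being alive at 15: (l_16 − l_17) / l_15.
= (3259 − 2180) / 4249 = 1079 / 4249 = 0.253942.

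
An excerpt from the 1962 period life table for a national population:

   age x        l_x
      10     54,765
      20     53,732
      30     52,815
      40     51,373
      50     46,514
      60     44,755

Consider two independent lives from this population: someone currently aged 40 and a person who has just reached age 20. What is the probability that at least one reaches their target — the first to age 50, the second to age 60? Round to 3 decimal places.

p₁ = l_50/l_40 = 46,514/51,373 = 0.905417; p₂ = l_60/l_20 = 44,755/53,732 = 0.832930.
P(at least one) = 1 − (1−p₁)(1−p₂) = 1 − 0.094583 × 0.167070 = 0.984198.

0.984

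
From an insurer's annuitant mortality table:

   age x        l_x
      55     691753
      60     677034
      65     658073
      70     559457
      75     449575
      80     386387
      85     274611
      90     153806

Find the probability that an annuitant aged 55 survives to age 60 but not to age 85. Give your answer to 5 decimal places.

This is the probability of reaching 60 but not 85, conditional on being alive at 55: (l_60 − l_85) / l_55.
= (677034 − 274611) / 691753 = 402423 / 691753 = 0.581744.

0.58174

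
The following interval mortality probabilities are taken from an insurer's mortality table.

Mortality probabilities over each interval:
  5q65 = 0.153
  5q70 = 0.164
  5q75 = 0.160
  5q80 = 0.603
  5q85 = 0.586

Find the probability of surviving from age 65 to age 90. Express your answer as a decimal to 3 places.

The overall survival probability is (1 − 0.153) × (1 − 0.164) × (1 − 0.160) × (1 − 0.603) × (1 − 0.586).
= 0.847 × 0.836 × 0.840 × 0.397 × 0.414 = 0.097760.

0.098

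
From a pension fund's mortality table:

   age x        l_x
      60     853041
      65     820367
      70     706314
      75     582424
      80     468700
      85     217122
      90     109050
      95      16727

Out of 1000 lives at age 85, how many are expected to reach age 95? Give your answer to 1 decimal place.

The relevant probability is 16727/217122 = 0.077040.
Expected number = 1000 × 0.077040 = 77.0.

77.0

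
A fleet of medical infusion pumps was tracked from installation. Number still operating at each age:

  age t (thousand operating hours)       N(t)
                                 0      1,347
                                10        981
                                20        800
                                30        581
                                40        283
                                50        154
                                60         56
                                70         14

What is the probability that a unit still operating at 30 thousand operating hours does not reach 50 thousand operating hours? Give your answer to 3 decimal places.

P(fail before 50 | operational at 30) = 1 − N(50)/N(30) = 1 − 154/581 = (427)/581 = 0.734940.

0.735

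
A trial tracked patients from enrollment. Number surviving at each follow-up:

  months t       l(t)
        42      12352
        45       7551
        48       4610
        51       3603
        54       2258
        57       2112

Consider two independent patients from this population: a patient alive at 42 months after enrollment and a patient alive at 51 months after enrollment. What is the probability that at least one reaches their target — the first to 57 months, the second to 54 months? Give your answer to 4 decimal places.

p₁ = l(57)/l(42) = 2112/12352 = 0.170984; p₂ = l(54)/l(51) = 2258/3603 = 0.626700.
P(at least one) = 1 − (1−p₁)(1−p₂) = 1 − 0.829016 × 0.373300 = 0.690528.

0.6905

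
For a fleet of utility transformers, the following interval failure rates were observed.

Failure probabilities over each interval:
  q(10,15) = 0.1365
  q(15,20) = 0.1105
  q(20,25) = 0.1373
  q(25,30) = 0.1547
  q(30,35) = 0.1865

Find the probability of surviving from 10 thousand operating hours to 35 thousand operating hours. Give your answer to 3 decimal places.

The overall survival probability is (1 − 0.1365) × (1 − 0.1105) × (1 − 0.1373) × (1 − 0.1547) × (1 − 0.1865).
= 0.8635 × 0.8895 × 0.8627 × 0.8453 × 0.8135 = 0.455655.

0.456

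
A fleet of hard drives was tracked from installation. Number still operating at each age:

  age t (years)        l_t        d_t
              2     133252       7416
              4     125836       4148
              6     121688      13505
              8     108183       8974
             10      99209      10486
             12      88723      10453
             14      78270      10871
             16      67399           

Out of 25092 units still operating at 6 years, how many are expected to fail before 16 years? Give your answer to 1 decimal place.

The relevant probability is 1 − 67399/121688 = 0.446133.
Expected number = 25092 × 0.446133 = 11194.4.

11194.4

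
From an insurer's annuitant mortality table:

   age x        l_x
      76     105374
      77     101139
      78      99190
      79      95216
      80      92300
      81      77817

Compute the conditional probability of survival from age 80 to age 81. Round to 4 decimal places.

We want 1p80 = l_81/l_80.
The conditional survival probability is l_81/l_80 = 77817/92300 = 0.843088.

0.8431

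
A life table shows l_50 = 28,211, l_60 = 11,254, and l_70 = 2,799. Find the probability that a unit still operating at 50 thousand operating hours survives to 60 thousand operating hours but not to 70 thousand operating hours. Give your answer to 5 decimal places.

This is the probability of reaching 60 but not 70, conditional on being operational at 50: (l_60 − l_70) / l_50.
= (11,254 − 2,799) / 28,211 = 8,455 / 28,211 = 0.299706.

0.29971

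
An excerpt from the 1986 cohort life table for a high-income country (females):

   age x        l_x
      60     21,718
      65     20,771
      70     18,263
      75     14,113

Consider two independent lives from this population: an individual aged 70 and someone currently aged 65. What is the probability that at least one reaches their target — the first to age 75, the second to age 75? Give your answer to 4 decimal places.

p₁ = l_75/l_70 = 14,113/18,263 = 0.772765; p₂ = l_75/l_65 = 14,113/20,771 = 0.679457.
P(at least one) = 1 − (1−p₁)(1−p₂) = 1 − 0.227235 × 0.320543 = 0.927161.

0.9272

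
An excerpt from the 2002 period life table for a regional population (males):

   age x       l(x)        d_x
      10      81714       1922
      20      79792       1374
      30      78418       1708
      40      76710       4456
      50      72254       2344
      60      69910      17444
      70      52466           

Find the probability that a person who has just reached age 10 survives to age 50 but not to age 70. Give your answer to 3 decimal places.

0.242

This is the probability of reaching 50 but not 70, conditional on being alive at 10: (l(50) − l(70)) / l(10).
= (72254 − 52466) / 81714 = 19788 / 81714 = 0.242162.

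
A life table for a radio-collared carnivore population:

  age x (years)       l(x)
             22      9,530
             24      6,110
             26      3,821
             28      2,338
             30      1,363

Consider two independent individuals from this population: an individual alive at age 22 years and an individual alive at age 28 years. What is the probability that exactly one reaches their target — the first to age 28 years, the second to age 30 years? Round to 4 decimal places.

p₁ = l(28)/l(22) = 2,338/9,530 = 0.245331; p₂ = l(30)/l(28) = 1,363/2,338 = 0.582977.
P(exactly one) = p₁(1−p₂) + (1−p₁)p₂ = 0.102309 + 0.439955 = 0.542263.

0.5423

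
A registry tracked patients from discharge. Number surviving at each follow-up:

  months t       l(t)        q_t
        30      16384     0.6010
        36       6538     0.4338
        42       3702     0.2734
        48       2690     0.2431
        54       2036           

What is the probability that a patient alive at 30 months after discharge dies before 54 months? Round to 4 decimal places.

0.8757

P(die before 54 | alive at 30) = 1 − l(54)/l(30) = 1 − 2036/16384 = (14348)/16384 = 0.875732.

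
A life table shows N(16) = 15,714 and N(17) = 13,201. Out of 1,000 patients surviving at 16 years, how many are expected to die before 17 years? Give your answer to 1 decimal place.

159.9

The relevant probability is 1 − 13,201/15,714 = 0.159921.
Expected number = 1,000 × 0.159921 = 159.9.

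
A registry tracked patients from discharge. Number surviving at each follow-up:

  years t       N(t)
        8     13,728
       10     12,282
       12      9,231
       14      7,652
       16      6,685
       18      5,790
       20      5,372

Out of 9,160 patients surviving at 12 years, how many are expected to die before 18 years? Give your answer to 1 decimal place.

3414.5

The relevant probability is 1 − 5,790/9,231 = 0.372766.
Expected number = 9,160 × 0.372766 = 3414.5.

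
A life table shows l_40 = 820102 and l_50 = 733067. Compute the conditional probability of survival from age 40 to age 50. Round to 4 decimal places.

0.8939

We want 10p40 = l_50/l_40.
The conditional survival probability is l_50/l_40 = 733067/820102 = 0.893873.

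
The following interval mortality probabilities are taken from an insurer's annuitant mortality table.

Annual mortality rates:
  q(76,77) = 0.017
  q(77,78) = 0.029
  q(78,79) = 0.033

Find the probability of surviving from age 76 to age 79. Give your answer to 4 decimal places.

0.9230

The overall survival probability is (1 − 0.017) × (1 − 0.029) × (1 − 0.033).
= 0.983 × 0.971 × 0.967 = 0.922995.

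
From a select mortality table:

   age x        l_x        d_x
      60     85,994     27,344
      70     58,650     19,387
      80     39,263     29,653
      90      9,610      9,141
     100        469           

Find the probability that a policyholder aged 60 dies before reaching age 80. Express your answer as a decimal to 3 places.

P(die before 80 | alive at 60) = 1 − l_80/l_60 = 1 − 39,263/85,994 = (46,731)/85,994 = 0.543422.

0.543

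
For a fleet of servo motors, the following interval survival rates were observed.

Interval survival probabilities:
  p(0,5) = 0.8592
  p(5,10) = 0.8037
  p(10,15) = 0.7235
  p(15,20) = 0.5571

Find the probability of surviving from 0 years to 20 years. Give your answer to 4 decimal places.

0.2783

The overall survival probability is 0.8592 × 0.8037 × 0.7235 × 0.5571.
= 0.278330.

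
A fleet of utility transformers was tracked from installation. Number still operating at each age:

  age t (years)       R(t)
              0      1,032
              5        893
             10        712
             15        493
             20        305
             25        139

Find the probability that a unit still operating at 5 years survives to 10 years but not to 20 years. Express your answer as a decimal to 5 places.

0.45577

This is the probability of reaching 10 but not 20, conditional on being operational at 5: (R(10) − R(20)) / R(5).
= (712 − 305) / 893 = 407 / 893 = 0.455767.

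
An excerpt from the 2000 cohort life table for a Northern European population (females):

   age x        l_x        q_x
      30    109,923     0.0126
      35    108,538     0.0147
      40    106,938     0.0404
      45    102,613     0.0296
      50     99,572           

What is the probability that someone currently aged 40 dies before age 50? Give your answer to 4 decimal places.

P(die before 50 | alive at 40) = 1 − l_50/l_40 = 1 − 99,572/106,938 = (7,366)/106,938 = 0.068881.

0.0689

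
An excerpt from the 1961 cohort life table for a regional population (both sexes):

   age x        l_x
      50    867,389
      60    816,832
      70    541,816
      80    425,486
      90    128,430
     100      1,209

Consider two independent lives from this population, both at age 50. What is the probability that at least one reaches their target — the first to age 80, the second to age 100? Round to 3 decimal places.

0.491

p₁ = l_80/l_50 = 425,486/867,389 = 0.490537; p₂ = l_100/l_50 = 1,209/867,389 = 0.001394.
P(at least one) = 1 − (1−p₁)(1−p₂) = 1 − 0.509463 × 0.998606 = 0.491247.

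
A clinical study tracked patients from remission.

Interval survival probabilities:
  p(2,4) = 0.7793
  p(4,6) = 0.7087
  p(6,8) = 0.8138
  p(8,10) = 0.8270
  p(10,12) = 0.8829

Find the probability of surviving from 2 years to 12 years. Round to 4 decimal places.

0.3282

The overall survival probability is 0.7793 × 0.7087 × 0.8138 × 0.8270 × 0.8829.
= 0.328172.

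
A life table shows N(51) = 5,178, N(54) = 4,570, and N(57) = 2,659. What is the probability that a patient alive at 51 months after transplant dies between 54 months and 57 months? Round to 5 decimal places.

0.36906

This is the probability of reaching 54 but not 57, conditional on being alive at 51: (N(54) − N(57)) / N(51).
= (4,570 − 2,659) / 5,178 = 1,911 / 5,178 = 0.369061.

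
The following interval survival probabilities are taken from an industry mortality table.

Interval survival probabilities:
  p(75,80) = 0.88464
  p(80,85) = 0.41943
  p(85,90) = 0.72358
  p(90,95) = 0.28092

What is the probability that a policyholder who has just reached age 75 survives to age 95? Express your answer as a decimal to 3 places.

Survival from 75 to 95 is the product of surviving each interval: 0.88464 × 0.41943 × 0.72358 × 0.28092.
= 0.075422.

0.075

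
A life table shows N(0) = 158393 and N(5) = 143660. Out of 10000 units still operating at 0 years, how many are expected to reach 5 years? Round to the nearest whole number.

The relevant probability is 143660/158393 = 0.906985.
Expected number = 10000 × 0.906985 = 9070.

9070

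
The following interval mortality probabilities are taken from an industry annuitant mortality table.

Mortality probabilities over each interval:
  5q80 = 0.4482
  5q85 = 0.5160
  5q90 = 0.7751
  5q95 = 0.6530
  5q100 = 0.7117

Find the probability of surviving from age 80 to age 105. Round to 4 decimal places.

0.0060

The overall survival probability is (1 − 0.4482) × (1 − 0.5160) × (1 − 0.7751) × (1 − 0.6530) × (1 − 0.7117).
= 0.5518 × 0.4840 × 0.2249 × 0.3470 × 0.2883 = 0.006009.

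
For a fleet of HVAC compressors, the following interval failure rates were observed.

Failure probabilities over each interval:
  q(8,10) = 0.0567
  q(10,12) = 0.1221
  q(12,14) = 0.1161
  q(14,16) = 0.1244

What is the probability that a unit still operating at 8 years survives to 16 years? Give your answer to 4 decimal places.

P(survive 8→16) = (1 − 0.0567) × (1 − 0.1221) × (1 − 0.1161) × (1 − 0.1244).
= 0.9433 × 0.8779 × 0.8839 × 0.8756 = 0.640920.

0.6409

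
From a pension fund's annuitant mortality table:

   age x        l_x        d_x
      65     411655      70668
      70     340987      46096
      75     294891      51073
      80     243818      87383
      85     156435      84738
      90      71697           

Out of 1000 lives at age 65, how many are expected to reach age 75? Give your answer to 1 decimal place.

716.4

The relevant probability is 294891/411655 = 0.716355.
Expected number = 1000 × 0.716355 = 716.4.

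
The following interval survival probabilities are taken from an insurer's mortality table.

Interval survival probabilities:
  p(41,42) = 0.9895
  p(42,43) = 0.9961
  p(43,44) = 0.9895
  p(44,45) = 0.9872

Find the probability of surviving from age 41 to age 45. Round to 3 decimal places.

0.963

The overall survival probability is 0.9895 × 0.9961 × 0.9895 × 0.9872.
= 0.962808.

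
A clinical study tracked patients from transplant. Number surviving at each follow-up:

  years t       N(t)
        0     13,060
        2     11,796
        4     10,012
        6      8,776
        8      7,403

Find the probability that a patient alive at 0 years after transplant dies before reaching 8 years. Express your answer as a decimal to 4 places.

0.4332

P(die before 8 | alive at 0) = 1 − N(8)/N(0) = 1 − 7,403/13,060 = (5,657)/13,060 = 0.433155.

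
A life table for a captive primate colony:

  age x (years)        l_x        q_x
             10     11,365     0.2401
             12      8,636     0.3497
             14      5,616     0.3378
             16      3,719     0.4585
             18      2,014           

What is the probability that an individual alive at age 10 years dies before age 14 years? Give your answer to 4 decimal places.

P(die before 14 | alive at 10) = 1 − l_14/l_10 = 1 − 5,616/11,365 = (5,749)/11,365 = 0.505851.

0.5059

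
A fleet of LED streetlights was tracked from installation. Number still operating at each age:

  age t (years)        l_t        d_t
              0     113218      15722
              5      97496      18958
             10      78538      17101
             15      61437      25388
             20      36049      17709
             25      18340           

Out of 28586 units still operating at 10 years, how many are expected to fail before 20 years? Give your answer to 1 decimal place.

The relevant probability is 1 − 36049/78538 = 0.540999.
Expected number = 28586 × 0.540999 = 15465.0.

15465.0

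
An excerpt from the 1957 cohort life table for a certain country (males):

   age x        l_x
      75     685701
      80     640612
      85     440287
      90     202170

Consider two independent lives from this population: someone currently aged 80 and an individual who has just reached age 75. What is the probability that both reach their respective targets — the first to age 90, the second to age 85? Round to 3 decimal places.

p₁ = l_90/l_80 = 202170/640612 = 0.315589; p₂ = l_85/l_75 = 440287/685701 = 0.642098.
P(both) = p₁ × p₂ = 0.315589 × 0.642098 = 0.202639.

0.203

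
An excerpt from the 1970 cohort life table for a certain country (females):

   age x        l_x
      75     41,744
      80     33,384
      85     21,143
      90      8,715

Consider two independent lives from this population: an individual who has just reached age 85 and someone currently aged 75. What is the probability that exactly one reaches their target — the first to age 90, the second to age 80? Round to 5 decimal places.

p₁ = l_90/l_85 = 8,715/21,143 = 0.412193; p₂ = l_80/l_75 = 33,384/41,744 = 0.799732.
P(exactly one) = p₁(1−p₂) + (1−p₁)p₂ = 0.082549 + 0.470088 = 0.552637.

0.55264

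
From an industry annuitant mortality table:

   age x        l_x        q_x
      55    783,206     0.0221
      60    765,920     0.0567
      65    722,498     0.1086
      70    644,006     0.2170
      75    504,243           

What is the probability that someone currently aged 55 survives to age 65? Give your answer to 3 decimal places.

We want 10p55 = l_65/l_55.
The conditional survival probability is l_65/l_55 = 722,498/783,206 = 0.922488.

0.922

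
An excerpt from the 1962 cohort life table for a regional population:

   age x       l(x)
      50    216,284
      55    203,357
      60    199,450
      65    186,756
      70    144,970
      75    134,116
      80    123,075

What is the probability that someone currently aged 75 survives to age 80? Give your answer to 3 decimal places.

The conditional survival probability is l(80)/l(75) = 123,075/134,116 = 0.917676.

0.918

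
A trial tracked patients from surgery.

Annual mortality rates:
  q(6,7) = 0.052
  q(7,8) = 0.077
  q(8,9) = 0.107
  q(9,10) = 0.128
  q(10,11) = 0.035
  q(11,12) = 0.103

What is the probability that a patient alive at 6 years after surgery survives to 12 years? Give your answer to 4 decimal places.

0.5898

Survival from 6 to 12 is the product of surviving each interval: (1 − 0.052) × (1 − 0.077) × (1 − 0.107) × (1 − 0.128) × (1 − 0.035) × (1 − 0.103).
= 0.948 × 0.923 × 0.893 × 0.872 × 0.965 × 0.897 = 0.589790.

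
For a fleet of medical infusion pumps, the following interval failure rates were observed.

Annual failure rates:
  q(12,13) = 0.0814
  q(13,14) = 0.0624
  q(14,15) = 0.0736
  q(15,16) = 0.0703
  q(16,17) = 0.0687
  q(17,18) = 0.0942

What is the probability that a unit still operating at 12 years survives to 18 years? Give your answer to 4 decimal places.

Survival from 12 to 18 is the product of surviving each interval: (1 − 0.0814) × (1 − 0.0624) × (1 − 0.0736) × (1 − 0.0703) × (1 − 0.0687) × (1 − 0.0942).
= 0.9186 × 0.9376 × 0.9264 × 0.9297 × 0.9313 × 0.9058 = 0.625759.

0.6258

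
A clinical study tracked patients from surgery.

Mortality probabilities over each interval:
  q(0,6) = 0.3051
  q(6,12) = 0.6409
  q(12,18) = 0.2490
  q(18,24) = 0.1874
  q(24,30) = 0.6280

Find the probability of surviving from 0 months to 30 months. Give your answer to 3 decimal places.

0.057

P(survive 0→30) = (1 − 0.3051) × (1 − 0.6409) × (1 − 0.2490) × (1 − 0.1874) × (1 − 0.6280).
= 0.6949 × 0.3591 × 0.7510 × 0.8126 × 0.3720 = 0.056650.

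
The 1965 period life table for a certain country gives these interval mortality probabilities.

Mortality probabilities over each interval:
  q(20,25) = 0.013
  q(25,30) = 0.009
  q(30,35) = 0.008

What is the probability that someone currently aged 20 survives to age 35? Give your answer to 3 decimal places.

Chaining the interval survival probabilities: (1 − 0.013) × (1 − 0.009) × (1 − 0.008).
= 0.987 × 0.991 × 0.992 = 0.970292.

0.970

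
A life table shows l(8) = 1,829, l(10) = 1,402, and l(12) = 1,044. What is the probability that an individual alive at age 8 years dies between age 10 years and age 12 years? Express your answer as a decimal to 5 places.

0.19574

This is the probability of reaching 10 but not 12, conditional on being alive at 8: (l(10) − l(12)) / l(8).
= (1,402 − 1,044) / 1,829 = 358 / 1,829 = 0.195735.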